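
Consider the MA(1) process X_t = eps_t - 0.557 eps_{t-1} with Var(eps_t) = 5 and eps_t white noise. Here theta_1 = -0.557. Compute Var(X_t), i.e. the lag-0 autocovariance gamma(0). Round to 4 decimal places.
\gamma(0) = 6.5512

For an MA(q) process X_t = eps_t + sum_i theta_i eps_{t-i} with
Var(eps_t) = sigma^2, the variance is
  gamma(0) = sigma^2 * (1 + sum_i theta_i^2).
  sum_i theta_i^2 = (-0.557)^2 = 0.310249.
  gamma(0) = 5 * (1 + 0.310249) = 5 * 1.310249 = 6.551245, which rounds to 6.5512.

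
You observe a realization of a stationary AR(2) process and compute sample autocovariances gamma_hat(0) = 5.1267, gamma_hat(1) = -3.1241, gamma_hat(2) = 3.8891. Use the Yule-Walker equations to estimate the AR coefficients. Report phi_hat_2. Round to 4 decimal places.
\hat\phi_{2} = 0.6160

The Yule-Walker equations for an AR(p) process read, in matrix form,
  Gamma_p phi = r_p,   with   (Gamma_p)_{ij} = gamma(|i - j|),
                       (r_p)_i = gamma(i),   i,j = 1..p.
Substitute the sample gammas (Toeplitz matrix and right-hand side of size 2):
  Gamma_p = [[5.1267, -3.1241], [-3.1241, 5.1267]]
  r_p     = [-3.1241, 3.8891]
Written out:
  5.1267 phi_1 - 3.1241 phi_2 = -3.1241
  -3.1241 phi_1 + 5.1267 phi_2 = 3.8891
Solve by Cramer's rule:
  det = gamma(0)^2 - gamma(1)^2 = (5.1267)^2 - (-3.1241)^2 = 26.28305289 - 9.76000081 = 16.52305208
  phi_hat_1 = [gamma(1) gamma(0) - gamma(1) gamma(2)] / det = [(-3.1241)(5.1267) - (-3.1241)(3.8891)] / 16.52305208 = -3.86638616 / 16.52305208 = -0.234
  phi_hat_2 = [gamma(0) gamma(2) - gamma(1)^2] / det = [(5.1267)(3.8891) - (-3.1241)^2] / 16.52305208 = 10.17824816 / 16.52305208 = 0.616
So phi_hat = [-0.2340, 0.6160].
Therefore phi_hat_2 = 0.6160.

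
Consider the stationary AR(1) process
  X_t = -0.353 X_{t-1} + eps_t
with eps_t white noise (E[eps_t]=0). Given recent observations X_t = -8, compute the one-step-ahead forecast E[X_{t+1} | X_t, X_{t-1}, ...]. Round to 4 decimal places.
E[X_{t+1} \mid \mathcal F_t] = 2.8240

For an AR(p) model X_t = c + sum_i phi_i X_{t-i} + eps_t, the
one-step-ahead conditional mean is
  E[X_{t+1} | X_t, ...] = c + sum_i phi_i X_{t+1-i}.
Substitute known values:
  E[X_{t+1} | ...] = (-0.353) * (-8)
                   = 2.8240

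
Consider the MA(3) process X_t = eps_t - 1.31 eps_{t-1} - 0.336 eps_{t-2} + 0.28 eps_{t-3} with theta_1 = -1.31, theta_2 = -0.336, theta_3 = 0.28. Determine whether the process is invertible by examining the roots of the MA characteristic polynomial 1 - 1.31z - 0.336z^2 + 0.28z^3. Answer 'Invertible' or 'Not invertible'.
\text{Not invertible}

The MA(q) characteristic polynomial is P(z) = 1 - 1.31z - 0.336z^2 + 0.28z^3.
Invertibility requires all roots to lie outside the unit circle, i.e. |z| > 1 for every root.
Degree 3: look for a simple real root z0 first, then factor out (1 - z/z0) and solve the remaining quadratic.
Testing z0 = 2.5: P(2.5) = 1 + (-1.31)(2.5) + (-0.336)(2.5)^2 + (0.28)(2.5)^3
  = 1 + (-3.275) + (-2.1) + (4.375) = 0.  So z_0 = 2.5 is a root, |z_0| = 2.5.
Divide out the factor (1 - 0.4 z) = (1 - z/z0) (since 1/z0 = 0.4):
  P(z) = (1 - 0.4 z)(1 + (-0.91) z + (-0.7) z^2)
  [check: z-coef -0.91 - (0.4) = -1.31; z^2-coef -0.7 - (0.4)(-0.91) = -0.336; z^3-coef -(0.4)(-0.7) = 0.28.]
Remaining roots from the quadratic factor 1 + (-0.91) z + (-0.7) z^2:
  Set 1 + (-0.91) z + (-0.7) z^2 = 0, i.e. a z^2 + b z + c = 0 with a = -0.7, b = -0.91, c = 1.
  Discriminant D = b^2 - 4ac = (-0.91)^2 - 4*(-0.7)*1 = 0.8281 - (-2.8) = 3.6281.
  D >= 0, so the roots are real: z = (-b +/- sqrt(D)) / (2a) = (0.91 +/- 1.904757) / (-1.4).
    z_1 = (0.91 + 1.904757) / (-1.4) = -2.0105,   |z_1| = 2.0105.
    z_2 = (0.91 - 1.904757) / (-1.4) = 0.7105,   |z_2| = 0.7105.
Moduli of all roots: 2.5000, 2.0105, 0.7105.
All moduli strictly greater than 1? No.
Verdict: Not invertible.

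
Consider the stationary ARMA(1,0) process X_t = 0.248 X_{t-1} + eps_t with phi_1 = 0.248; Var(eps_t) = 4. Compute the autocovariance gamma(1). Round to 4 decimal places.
\gamma(1) = 1.0570

Multiply the model equation by X_{t-k} and take expectations. With theta_0 = psi_0 = 1 and psi_j the MA(infinity) weights, this gives
  gamma(k) - sum_i phi_i gamma(k-i) = c_k,
  c_k = sigma^2 * sum_{j=k..q} theta_j psi_{j-k}   (c_k = 0 for k > q),
using gamma(-m) = gamma(m).
Pure AR (q = 0): c_0 = sigma^2 = 4, c_k = 0 for k >= 1.
Equations for k = 0 and k = 1 (AR order 1):
  gamma(0) = phi_1 gamma(1) + c_0
  gamma(1) = phi_1 gamma(0) + c_1
Substituting the second into the first: gamma(0) (1 - phi_1^2) = c_0 + phi_1 c_1, so
  gamma(0) = c_0 / (1 - phi_1^2) = 4 / (1 - (0.248)^2) = 4 / 0.938496 = 4.262139.
  gamma(1) = phi_1 gamma(0) = (0.248)(4.262139) = 1.05701.
Therefore gamma(1) = 1.0570 (to 4 decimal places).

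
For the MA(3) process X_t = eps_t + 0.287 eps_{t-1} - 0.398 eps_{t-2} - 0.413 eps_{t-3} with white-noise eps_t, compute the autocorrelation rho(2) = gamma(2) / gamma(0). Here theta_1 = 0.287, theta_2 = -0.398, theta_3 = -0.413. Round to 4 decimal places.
\rho(2) = -0.3660

For an MA(q) process with theta_0 = 1, the autocovariance is
  gamma(k) = sigma^2 * sum_{i=0..q-k} theta_i * theta_{i+k},
and rho(k) = gamma(k) / gamma(0). Sigma^2 cancels.
  numerator   = (1)*(-0.398) + (0.287)*(-0.413) = -0.516531.
  denominator = (1)^2 + (0.287)^2 + (-0.398)^2 + (-0.413)^2 = 1.411342.
  rho(2) = -0.516531 / 1.411342 = -0.3660.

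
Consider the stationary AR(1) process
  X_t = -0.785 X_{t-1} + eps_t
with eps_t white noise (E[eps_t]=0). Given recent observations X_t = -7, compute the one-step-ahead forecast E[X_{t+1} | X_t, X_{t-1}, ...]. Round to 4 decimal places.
E[X_{t+1} \mid \mathcal F_t] = 5.4950

For an AR(p) model X_t = c + sum_i phi_i X_{t-i} + eps_t, the
one-step-ahead conditional mean is
  E[X_{t+1} | X_t, ...] = c + sum_i phi_i X_{t+1-i}.
Substitute known values:
  E[X_{t+1} | ...] = (-0.785) * (-7)
                   = 5.4950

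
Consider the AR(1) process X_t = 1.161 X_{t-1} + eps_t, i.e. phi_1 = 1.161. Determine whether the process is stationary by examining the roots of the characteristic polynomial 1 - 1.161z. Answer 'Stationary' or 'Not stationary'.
\text{Not stationary}

The AR(p) characteristic polynomial is P(z) = 1 - 1.161z.
Stationarity requires all roots to lie outside the unit circle, i.e. |z| > 1 for every root.
This is linear in z: 1 + (-1.161) z = 0  =>  z = -1/(-1.161) = 0.861326,  |z| = 0.861326.
Moduli of all roots: 0.8613.
All moduli strictly greater than 1? No.
Verdict: Not stationary.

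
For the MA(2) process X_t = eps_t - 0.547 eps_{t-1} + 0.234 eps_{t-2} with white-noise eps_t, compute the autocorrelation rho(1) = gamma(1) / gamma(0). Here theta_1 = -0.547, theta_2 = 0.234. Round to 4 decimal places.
\rho(1) = -0.4985

For an MA(q) process with theta_0 = 1, the autocovariance is
  gamma(k) = sigma^2 * sum_{i=0..q-k} theta_i * theta_{i+k},
and rho(k) = gamma(k) / gamma(0). Sigma^2 cancels.
  numerator   = (1)*(-0.547) + (-0.547)*(0.234) = -0.674998.
  denominator = (1)^2 + (-0.547)^2 + (0.234)^2 = 1.353965.
  rho(1) = -0.674998 / 1.353965 = -0.4985.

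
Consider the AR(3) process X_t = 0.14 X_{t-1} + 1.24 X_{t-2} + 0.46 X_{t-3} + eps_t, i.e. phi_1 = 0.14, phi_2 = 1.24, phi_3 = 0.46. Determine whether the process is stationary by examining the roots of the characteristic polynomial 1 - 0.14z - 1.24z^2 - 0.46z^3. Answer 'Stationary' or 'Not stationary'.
\text{Not stationary}

The AR(p) characteristic polynomial is P(z) = 1 - 0.14z - 1.24z^2 - 0.46z^3.
Stationarity requires all roots to lie outside the unit circle, i.e. |z| > 1 for every root.
Degree 3: look for a simple real root z0 first, then factor out (1 - z/z0) and solve the remaining quadratic.
Testing z0 = -2: P(-2) = 1 + (-0.14)(-2) + (-1.24)(-2)^2 + (-0.46)(-2)^3
  = 1 + (0.28) + (-4.96) + (3.68) = 0.  So z_0 = -2 is a root, |z_0| = 2.
Divide out the factor (1 + 0.5 z) = (1 - z/z0) (since 1/z0 = -0.5):
  P(z) = (1 + 0.5 z)(1 + (-0.64) z + (-0.92) z^2)
  [check: z-coef -0.64 - (-0.5) = -0.14; z^2-coef -0.92 - (-0.5)(-0.64) = -1.24; z^3-coef -(-0.5)(-0.92) = -0.46.]
Remaining roots from the quadratic factor 1 + (-0.64) z + (-0.92) z^2:
  Set 1 + (-0.64) z + (-0.92) z^2 = 0, i.e. a z^2 + b z + c = 0 with a = -0.92, b = -0.64, c = 1.
  Discriminant D = b^2 - 4ac = (-0.64)^2 - 4*(-0.92)*1 = 0.4096 - (-3.68) = 4.0896.
  D >= 0, so the roots are real: z = (-b +/- sqrt(D)) / (2a) = (0.64 +/- 2.022276) / (-1.84).
    z_1 = (0.64 + 2.022276) / (-1.84) = -1.4469,   |z_1| = 1.4469.
    z_2 = (0.64 - 2.022276) / (-1.84) = 0.7512,   |z_2| = 0.7512.
Moduli of all roots: 2.0000, 1.4469, 0.7512.
All moduli strictly greater than 1? No.
Verdict: Not stationary.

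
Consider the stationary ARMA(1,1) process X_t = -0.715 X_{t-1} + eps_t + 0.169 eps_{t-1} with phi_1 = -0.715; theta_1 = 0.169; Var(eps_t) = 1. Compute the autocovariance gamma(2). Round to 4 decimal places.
\gamma(2) = 0.7022

Multiply the model equation by X_{t-k} and take expectations. With theta_0 = psi_0 = 1 and psi_j the MA(infinity) weights, this gives
  gamma(k) - sum_i phi_i gamma(k-i) = c_k,
  c_k = sigma^2 * sum_{j=k..q} theta_j psi_{j-k}   (c_k = 0 for k > q),
using gamma(-m) = gamma(m).
psi-weights needed (psi_j = theta_j + sum_i phi_i psi_{j-i}):
  psi_1 = theta_1 + phi_1 = 0.169 + (-0.715) = -0.546
Right-hand sides:
  c_0 = sigma^2 (1 + theta_1 psi_1) = 1 * (1 + (0.169)(-0.546)) = 1 * 0.907726 = 0.907726
  c_1 = sigma^2 theta_1 = 1 * (0.169) = 0.169
  c_2 = 0
Equations for k = 0 and k = 1 (AR order 1):
  gamma(0) = phi_1 gamma(1) + c_0
  gamma(1) = phi_1 gamma(0) + c_1
Substituting the second into the first: gamma(0) (1 - phi_1^2) = c_0 + phi_1 c_1, so
  gamma(0) = (c_0 + phi_1 c_1) / (1 - phi_1^2) = (0.907726 + (-0.715)(0.169)) / (1 - (-0.715)^2) = 0.786891 / 0.488775 = 1.609925.
  gamma(1) = phi_1 gamma(0) + c_1 = (-0.715)(1.609925) + (0.169) = -0.982096.
For k = 2 (> q): gamma(2) = phi_1 gamma(1) = (-0.715)(-0.982096) = 0.702199.
Therefore gamma(2) = 0.7022 (to 4 decimal places).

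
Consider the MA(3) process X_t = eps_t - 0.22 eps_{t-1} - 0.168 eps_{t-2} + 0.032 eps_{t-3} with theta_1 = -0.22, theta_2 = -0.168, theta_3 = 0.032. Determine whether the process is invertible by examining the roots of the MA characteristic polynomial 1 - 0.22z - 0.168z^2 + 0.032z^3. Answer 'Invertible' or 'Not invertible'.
\text{Invertible}

The MA(q) characteristic polynomial is P(z) = 1 - 0.22z - 0.168z^2 + 0.032z^3.
Invertibility requires all roots to lie outside the unit circle, i.e. |z| > 1 for every root.
Degree 3: look for a simple real root z0 first, then factor out (1 - z/z0) and solve the remaining quadratic.
Testing z0 = -2.5: P(-2.5) = 1 + (-0.22)(-2.5) + (-0.168)(-2.5)^2 + (0.032)(-2.5)^3
  = 1 + (0.55) + (-1.05) + (-0.5) = 0.  So z_0 = -2.5 is a root, |z_0| = 2.5.
Divide out the factor (1 + 0.4 z) = (1 - z/z0) (since 1/z0 = -0.4):
  P(z) = (1 + 0.4 z)(1 + (-0.62) z + (0.08) z^2)
  [check: z-coef -0.62 - (-0.4) = -0.22; z^2-coef 0.08 - (-0.4)(-0.62) = -0.168; z^3-coef -(-0.4)(0.08) = 0.032.]
Remaining roots from the quadratic factor 1 + (-0.62) z + (0.08) z^2:
  Set 1 + (-0.62) z + (0.08) z^2 = 0, i.e. a z^2 + b z + c = 0 with a = 0.08, b = -0.62, c = 1.
  Discriminant D = b^2 - 4ac = (-0.62)^2 - 4*(0.08)*1 = 0.3844 - (0.32) = 0.0644.
  D >= 0, so the roots are real: z = (-b +/- sqrt(D)) / (2a) = (0.62 +/- 0.253772) / (0.16).
    z_1 = (0.62 + 0.253772) / (0.16) = 5.4611,   |z_1| = 5.4611.
    z_2 = (0.62 - 0.253772) / (0.16) = 2.2889,   |z_2| = 2.2889.
Moduli of all roots: 2.5000, 5.4611, 2.2889.
All moduli strictly greater than 1? Yes.
Verdict: Invertible.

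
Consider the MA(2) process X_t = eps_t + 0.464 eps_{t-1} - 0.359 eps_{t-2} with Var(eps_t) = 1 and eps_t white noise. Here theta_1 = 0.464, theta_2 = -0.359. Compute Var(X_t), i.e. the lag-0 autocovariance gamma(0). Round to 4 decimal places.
\gamma(0) = 1.3442

For an MA(q) process X_t = eps_t + sum_i theta_i eps_{t-i} with
Var(eps_t) = sigma^2, the variance is
  gamma(0) = sigma^2 * (1 + sum_i theta_i^2).
  sum_i theta_i^2 = (0.464)^2 + (-0.359)^2 = 0.215296 + 0.128881 = 0.344177.
  gamma(0) = 1 * (1 + 0.344177) = 1 * 1.344177 = 1.344177, which rounds to 1.3442.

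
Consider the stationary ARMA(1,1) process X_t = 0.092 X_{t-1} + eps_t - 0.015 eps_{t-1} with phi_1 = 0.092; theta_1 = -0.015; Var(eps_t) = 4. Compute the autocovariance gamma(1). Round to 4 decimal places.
\gamma(1) = 0.3102

Multiply the model equation by X_{t-k} and take expectations. With theta_0 = psi_0 = 1 and psi_j the MA(infinity) weights, this gives
  gamma(k) - sum_i phi_i gamma(k-i) = c_k,
  c_k = sigma^2 * sum_{j=k..q} theta_j psi_{j-k}   (c_k = 0 for k > q),
using gamma(-m) = gamma(m).
psi-weights needed (psi_j = theta_j + sum_i phi_i psi_{j-i}):
  psi_1 = theta_1 + phi_1 = -0.015 + (0.092) = 0.077
Right-hand sides:
  c_0 = sigma^2 (1 + theta_1 psi_1) = 4 * (1 + (-0.015)(0.077)) = 4 * 0.998845 = 3.99538
  c_1 = sigma^2 theta_1 = 4 * (-0.015) = -0.06
  c_2 = 0
Equations for k = 0 and k = 1 (AR order 1):
  gamma(0) = phi_1 gamma(1) + c_0
  gamma(1) = phi_1 gamma(0) + c_1
Substituting the second into the first: gamma(0) (1 - phi_1^2) = c_0 + phi_1 c_1, so
  gamma(0) = (c_0 + phi_1 c_1) / (1 - phi_1^2) = (3.99538 + (0.092)(-0.06)) / (1 - (0.092)^2) = 3.98986 / 0.991536 = 4.023918.
  gamma(1) = phi_1 gamma(0) + c_1 = (0.092)(4.023918) + (-0.06) = 0.3102.
Therefore gamma(1) = 0.3102 (to 4 decimal places).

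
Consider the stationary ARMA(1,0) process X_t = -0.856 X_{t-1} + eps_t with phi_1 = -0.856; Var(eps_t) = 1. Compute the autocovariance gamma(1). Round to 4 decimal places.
\gamma(1) = -3.2028

Multiply the model equation by X_{t-k} and take expectations. With theta_0 = psi_0 = 1 and psi_j the MA(infinity) weights, this gives
  gamma(k) - sum_i phi_i gamma(k-i) = c_k,
  c_k = sigma^2 * sum_{j=k..q} theta_j psi_{j-k}   (c_k = 0 for k > q),
using gamma(-m) = gamma(m).
Pure AR (q = 0): c_0 = sigma^2 = 1, c_k = 0 for k >= 1.
Equations for k = 0 and k = 1 (AR order 1):
  gamma(0) = phi_1 gamma(1) + c_0
  gamma(1) = phi_1 gamma(0) + c_1
Substituting the second into the first: gamma(0) (1 - phi_1^2) = c_0 + phi_1 c_1, so
  gamma(0) = c_0 / (1 - phi_1^2) = 1 / (1 - (-0.856)^2) = 1 / 0.267264 = 3.741619.
  gamma(1) = phi_1 gamma(0) = (-0.856)(3.741619) = -3.202826.
Therefore gamma(1) = -3.2028 (to 4 decimal places).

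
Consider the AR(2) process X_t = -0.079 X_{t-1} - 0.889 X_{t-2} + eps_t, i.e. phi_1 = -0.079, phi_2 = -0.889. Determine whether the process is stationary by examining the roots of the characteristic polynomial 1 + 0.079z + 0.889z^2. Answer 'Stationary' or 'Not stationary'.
\text{Stationary}

The AR(p) characteristic polynomial is P(z) = 1 + 0.079z + 0.889z^2.
Stationarity requires all roots to lie outside the unit circle, i.e. |z| > 1 for every root.
Set 1 + (0.079) z + (0.889) z^2 = 0, i.e. a z^2 + b z + c = 0 with a = 0.889, b = 0.079, c = 1.
Discriminant D = b^2 - 4ac = (0.079)^2 - 4*(0.889)*1 = 0.006241 - (3.556) = -3.549759.
D < 0, so the roots are the complex-conjugate pair z = (-b +/- i sqrt(-D)) / (2a) = -0.0444 +/- 1.0597i.
For a conjugate pair |z|^2 = z * conj(z) = (product of roots) = c/a = 1/(0.889) = 1.124859, so |z| = sqrt(1.124859) = 1.0606 for both roots.
Moduli of all roots: 1.0606, 1.0606.
All moduli strictly greater than 1? Yes.
Verdict: Stationary.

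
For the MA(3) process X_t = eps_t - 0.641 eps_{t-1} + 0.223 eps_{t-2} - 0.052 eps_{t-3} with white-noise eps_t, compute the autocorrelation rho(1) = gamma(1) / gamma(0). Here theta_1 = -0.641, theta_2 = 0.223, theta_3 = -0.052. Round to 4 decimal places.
\rho(1) = -0.5437

For an MA(q) process with theta_0 = 1, the autocovariance is
  gamma(k) = sigma^2 * sum_{i=0..q-k} theta_i * theta_{i+k},
and rho(k) = gamma(k) / gamma(0). Sigma^2 cancels.
  numerator   = (1)*(-0.641) + (-0.641)*(0.223) + (0.223)*(-0.052) = -0.795539.
  denominator = (1)^2 + (-0.641)^2 + (0.223)^2 + (-0.052)^2 = 1.463314.
  rho(1) = -0.795539 / 1.463314 = -0.5437.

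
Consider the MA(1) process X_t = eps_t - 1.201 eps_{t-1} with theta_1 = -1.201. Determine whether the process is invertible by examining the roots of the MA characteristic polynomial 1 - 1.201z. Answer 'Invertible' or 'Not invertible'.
\text{Not invertible}

The MA(q) characteristic polynomial is P(z) = 1 - 1.201z.
Invertibility requires all roots to lie outside the unit circle, i.e. |z| > 1 for every root.
This is linear in z: 1 + (-1.201) z = 0  =>  z = -1/(-1.201) = 0.832639,  |z| = 0.832639.
Moduli of all roots: 0.8326.
All moduli strictly greater than 1? No.
Verdict: Not invertible.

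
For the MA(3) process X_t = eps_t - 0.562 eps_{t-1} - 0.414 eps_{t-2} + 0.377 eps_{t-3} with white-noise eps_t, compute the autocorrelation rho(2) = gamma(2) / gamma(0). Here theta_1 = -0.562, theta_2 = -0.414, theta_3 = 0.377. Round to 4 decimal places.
\rho(2) = -0.3841

For an MA(q) process with theta_0 = 1, the autocovariance is
  gamma(k) = sigma^2 * sum_{i=0..q-k} theta_i * theta_{i+k},
and rho(k) = gamma(k) / gamma(0). Sigma^2 cancels.
  numerator   = (1)*(-0.414) + (-0.562)*(0.377) = -0.625874.
  denominator = (1)^2 + (-0.562)^2 + (-0.414)^2 + (0.377)^2 = 1.629369.
  rho(2) = -0.625874 / 1.629369 = -0.3841.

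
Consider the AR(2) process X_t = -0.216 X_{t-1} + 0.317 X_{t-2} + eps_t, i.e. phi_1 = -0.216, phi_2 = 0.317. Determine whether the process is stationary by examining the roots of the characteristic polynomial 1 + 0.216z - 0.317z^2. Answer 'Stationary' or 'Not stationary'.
\text{Stationary}

The AR(p) characteristic polynomial is P(z) = 1 + 0.216z - 0.317z^2.
Stationarity requires all roots to lie outside the unit circle, i.e. |z| > 1 for every root.
Set 1 + (0.216) z + (-0.317) z^2 = 0, i.e. a z^2 + b z + c = 0 with a = -0.317, b = 0.216, c = 1.
Discriminant D = b^2 - 4ac = (0.216)^2 - 4*(-0.317)*1 = 0.046656 - (-1.268) = 1.314656.
D >= 0, so the roots are real: z = (-b +/- sqrt(D)) / (2a) = (-0.216 +/- 1.146584) / (-0.634).
  z_1 = (-0.216 + 1.146584) / (-0.634) = -1.4678,   |z_1| = 1.4678.
  z_2 = (-0.216 - 1.146584) / (-0.634) = 2.1492,   |z_2| = 2.1492.
Moduli of all roots: 1.4678, 2.1492.
All moduli strictly greater than 1? Yes.
Verdict: Stationary.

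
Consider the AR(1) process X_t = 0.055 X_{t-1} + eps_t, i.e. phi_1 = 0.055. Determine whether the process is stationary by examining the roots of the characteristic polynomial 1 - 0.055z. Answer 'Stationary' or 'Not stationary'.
\text{Stationary}

The AR(p) characteristic polynomial is P(z) = 1 - 0.055z.
Stationarity requires all roots to lie outside the unit circle, i.e. |z| > 1 for every root.
This is linear in z: 1 + (-0.055) z = 0  =>  z = -1/(-0.055) = 18.181818,  |z| = 18.181818.
Moduli of all roots: 18.1818.
All moduli strictly greater than 1? Yes.
Verdict: Stationary.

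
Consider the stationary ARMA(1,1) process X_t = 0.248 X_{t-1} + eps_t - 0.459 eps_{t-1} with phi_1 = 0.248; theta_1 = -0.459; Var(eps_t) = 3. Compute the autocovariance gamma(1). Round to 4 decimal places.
\gamma(1) = -0.5977

Multiply the model equation by X_{t-k} and take expectations. With theta_0 = psi_0 = 1 and psi_j the MA(infinity) weights, this gives
  gamma(k) - sum_i phi_i gamma(k-i) = c_k,
  c_k = sigma^2 * sum_{j=k..q} theta_j psi_{j-k}   (c_k = 0 for k > q),
using gamma(-m) = gamma(m).
psi-weights needed (psi_j = theta_j + sum_i phi_i psi_{j-i}):
  psi_1 = theta_1 + phi_1 = -0.459 + (0.248) = -0.211
Right-hand sides:
  c_0 = sigma^2 (1 + theta_1 psi_1) = 3 * (1 + (-0.459)(-0.211)) = 3 * 1.096849 = 3.290547
  c_1 = sigma^2 theta_1 = 3 * (-0.459) = -1.377
  c_2 = 0
Equations for k = 0 and k = 1 (AR order 1):
  gamma(0) = phi_1 gamma(1) + c_0
  gamma(1) = phi_1 gamma(0) + c_1
Substituting the second into the first: gamma(0) (1 - phi_1^2) = c_0 + phi_1 c_1, so
  gamma(0) = (c_0 + phi_1 c_1) / (1 - phi_1^2) = (3.290547 + (0.248)(-1.377)) / (1 - (0.248)^2) = 2.949051 / 0.938496 = 3.142316.
  gamma(1) = phi_1 gamma(0) + c_1 = (0.248)(3.142316) + (-1.377) = -0.597706.
Therefore gamma(1) = -0.5977 (to 4 decimal places).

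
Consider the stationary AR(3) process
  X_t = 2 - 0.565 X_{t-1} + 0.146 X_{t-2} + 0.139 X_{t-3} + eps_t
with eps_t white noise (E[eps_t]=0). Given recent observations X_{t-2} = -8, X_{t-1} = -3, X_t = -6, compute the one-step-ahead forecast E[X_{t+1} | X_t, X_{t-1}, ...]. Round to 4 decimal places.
E[X_{t+1} \mid \mathcal F_t] = 3.8400

For an AR(p) model X_t = c + sum_i phi_i X_{t-i} + eps_t, the
one-step-ahead conditional mean is
  E[X_{t+1} | X_t, ...] = c + sum_i phi_i X_{t+1-i}.
Substitute known values:
  E[X_{t+1} | ...] = 2 + (-0.565) * (-6) + (0.146) * (-3) + (0.139) * (-8)
                   = 3.8400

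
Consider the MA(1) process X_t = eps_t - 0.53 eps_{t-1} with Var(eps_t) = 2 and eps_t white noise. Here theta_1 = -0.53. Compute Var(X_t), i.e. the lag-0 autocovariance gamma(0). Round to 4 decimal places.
\gamma(0) = 2.5618

For an MA(q) process X_t = eps_t + sum_i theta_i eps_{t-i} with
Var(eps_t) = sigma^2, the variance is
  gamma(0) = sigma^2 * (1 + sum_i theta_i^2).
  sum_i theta_i^2 = (-0.53)^2 = 0.2809.
  gamma(0) = 2 * (1 + 0.2809) = 2 * 1.2809 = 2.5618.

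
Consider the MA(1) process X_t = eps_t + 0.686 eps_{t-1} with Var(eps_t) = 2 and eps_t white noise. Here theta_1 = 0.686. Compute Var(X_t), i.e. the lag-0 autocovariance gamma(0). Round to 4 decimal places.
\gamma(0) = 2.9412

For an MA(q) process X_t = eps_t + sum_i theta_i eps_{t-i} with
Var(eps_t) = sigma^2, the variance is
  gamma(0) = sigma^2 * (1 + sum_i theta_i^2).
  sum_i theta_i^2 = (0.686)^2 = 0.470596.
  gamma(0) = 2 * (1 + 0.470596) = 2 * 1.470596 = 2.941192, which rounds to 2.9412.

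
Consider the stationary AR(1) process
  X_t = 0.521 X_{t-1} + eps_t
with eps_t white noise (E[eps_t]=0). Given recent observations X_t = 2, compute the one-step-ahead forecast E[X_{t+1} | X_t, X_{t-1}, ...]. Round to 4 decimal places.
E[X_{t+1} \mid \mathcal F_t] = 1.0420

For an AR(p) model X_t = c + sum_i phi_i X_{t-i} + eps_t, the
one-step-ahead conditional mean is
  E[X_{t+1} | X_t, ...] = c + sum_i phi_i X_{t+1-i}.
Substitute known values:
  E[X_{t+1} | ...] = (0.521) * (2)
                   = 1.0420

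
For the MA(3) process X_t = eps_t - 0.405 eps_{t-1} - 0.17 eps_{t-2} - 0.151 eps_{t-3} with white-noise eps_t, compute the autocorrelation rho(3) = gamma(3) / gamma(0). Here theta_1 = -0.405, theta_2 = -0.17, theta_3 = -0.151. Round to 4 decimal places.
\rho(3) = -0.1242

For an MA(q) process with theta_0 = 1, the autocovariance is
  gamma(k) = sigma^2 * sum_{i=0..q-k} theta_i * theta_{i+k},
and rho(k) = gamma(k) / gamma(0). Sigma^2 cancels.
  numerator   = (1)*(-0.151) = -0.151.
  denominator = (1)^2 + (-0.405)^2 + (-0.17)^2 + (-0.151)^2 = 1.215726.
  rho(3) = -0.151 / 1.215726 = -0.1242.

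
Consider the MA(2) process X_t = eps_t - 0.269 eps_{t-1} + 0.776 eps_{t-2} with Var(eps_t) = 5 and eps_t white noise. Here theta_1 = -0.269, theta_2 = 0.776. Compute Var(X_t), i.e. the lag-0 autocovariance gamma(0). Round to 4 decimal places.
\gamma(0) = 8.3727

For an MA(q) process X_t = eps_t + sum_i theta_i eps_{t-i} with
Var(eps_t) = sigma^2, the variance is
  gamma(0) = sigma^2 * (1 + sum_i theta_i^2).
  sum_i theta_i^2 = (-0.269)^2 + (0.776)^2 = 0.072361 + 0.602176 = 0.674537.
  gamma(0) = 5 * (1 + 0.674537) = 5 * 1.674537 = 8.372685, which rounds to 8.3727.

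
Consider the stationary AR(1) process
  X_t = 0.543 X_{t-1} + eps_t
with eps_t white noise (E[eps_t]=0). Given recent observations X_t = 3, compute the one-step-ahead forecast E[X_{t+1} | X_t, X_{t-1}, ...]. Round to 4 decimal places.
E[X_{t+1} \mid \mathcal F_t] = 1.6290

For an AR(p) model X_t = c + sum_i phi_i X_{t-i} + eps_t, the
one-step-ahead conditional mean is
  E[X_{t+1} | X_t, ...] = c + sum_i phi_i X_{t+1-i}.
Substitute known values:
  E[X_{t+1} | ...] = (0.543) * (3)
                   = 1.6290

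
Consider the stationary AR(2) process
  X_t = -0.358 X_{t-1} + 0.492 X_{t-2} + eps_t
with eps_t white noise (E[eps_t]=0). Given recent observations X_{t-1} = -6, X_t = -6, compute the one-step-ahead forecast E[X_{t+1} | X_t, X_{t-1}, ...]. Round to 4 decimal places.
E[X_{t+1} \mid \mathcal F_t] = -0.8040

For an AR(p) model X_t = c + sum_i phi_i X_{t-i} + eps_t, the
one-step-ahead conditional mean is
  E[X_{t+1} | X_t, ...] = c + sum_i phi_i X_{t+1-i}.
Substitute known values:
  E[X_{t+1} | ...] = (-0.358) * (-6) + (0.492) * (-6)
                   = -0.8040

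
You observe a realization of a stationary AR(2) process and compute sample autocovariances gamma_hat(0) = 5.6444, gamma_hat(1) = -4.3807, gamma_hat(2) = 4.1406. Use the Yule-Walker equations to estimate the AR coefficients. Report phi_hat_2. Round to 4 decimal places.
\hat\phi_{2} = 0.3300

The Yule-Walker equations for an AR(p) process read, in matrix form,
  Gamma_p phi = r_p,   with   (Gamma_p)_{ij} = gamma(|i - j|),
                       (r_p)_i = gamma(i),   i,j = 1..p.
Substitute the sample gammas (Toeplitz matrix and right-hand side of size 2):
  Gamma_p = [[5.6444, -4.3807], [-4.3807, 5.6444]]
  r_p     = [-4.3807, 4.1406]
Written out:
  5.6444 phi_1 - 4.3807 phi_2 = -4.3807
  -4.3807 phi_1 + 5.6444 phi_2 = 4.1406
Solve by Cramer's rule:
  det = gamma(0)^2 - gamma(1)^2 = (5.6444)^2 - (-4.3807)^2 = 31.85925136 - 19.19053249 = 12.66871887
  phi_hat_1 = [gamma(1) gamma(0) - gamma(1) gamma(2)] / det = [(-4.3807)(5.6444) - (-4.3807)(4.1406)] / 12.66871887 = -6.58769666 / 12.66871887 = -0.52
  phi_hat_2 = [gamma(0) gamma(2) - gamma(1)^2] / det = [(5.6444)(4.1406) - (-4.3807)^2] / 12.66871887 = 4.18067015 / 12.66871887 = 0.33
So phi_hat = [-0.5200, 0.3300].
Therefore phi_hat_2 = 0.3300.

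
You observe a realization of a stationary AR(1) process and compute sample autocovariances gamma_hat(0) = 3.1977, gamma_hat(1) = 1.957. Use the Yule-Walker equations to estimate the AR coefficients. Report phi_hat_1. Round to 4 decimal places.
\hat\phi_{1} = 0.6120

The Yule-Walker equations for an AR(p) process read, in matrix form,
  Gamma_p phi = r_p,   with   (Gamma_p)_{ij} = gamma(|i - j|),
                       (r_p)_i = gamma(i),   i,j = 1..p.
Substitute the sample gammas (Toeplitz matrix and right-hand side of size 1):
  Gamma_p = [[3.1977]]
  r_p     = [1.957]
With p = 1 this is the single equation gamma(0) phi_1 = gamma(1):
  phi_hat_1 = gamma(1) / gamma(0) = 1.957 / 3.1977 = 0.6120.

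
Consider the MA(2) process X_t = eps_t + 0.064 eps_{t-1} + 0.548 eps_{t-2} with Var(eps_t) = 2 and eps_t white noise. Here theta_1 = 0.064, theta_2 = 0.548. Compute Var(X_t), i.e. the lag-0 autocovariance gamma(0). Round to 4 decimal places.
\gamma(0) = 2.6088

For an MA(q) process X_t = eps_t + sum_i theta_i eps_{t-i} with
Var(eps_t) = sigma^2, the variance is
  gamma(0) = sigma^2 * (1 + sum_i theta_i^2).
  sum_i theta_i^2 = (0.064)^2 + (0.548)^2 = 0.004096 + 0.300304 = 0.3044.
  gamma(0) = 2 * (1 + 0.3044) = 2 * 1.3044 = 2.6088.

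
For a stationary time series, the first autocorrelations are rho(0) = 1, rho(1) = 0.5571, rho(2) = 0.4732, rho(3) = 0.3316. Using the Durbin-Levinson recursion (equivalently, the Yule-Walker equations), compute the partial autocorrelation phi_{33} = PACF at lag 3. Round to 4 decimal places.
\phi_{33} = -0.0020

The PACF at lag k is phi_{kk}, the last component of the solution
to the Yule-Walker system G_k phi = r_k where
  (G_k)_{ij} = rho(|i - j|), (r_k)_i = rho(i), i,j = 1..k.
Equivalently, Durbin-Levinson gives phi_{kk} iteratively:
  phi_{11} = rho(1)
  phi_{kk} = [rho(k) - sum_{j=1..k-1} phi_{k-1,j} rho(k-j)]
            / [1 - sum_{j=1..k-1} phi_{k-1,j} rho(j)],
  phi_{k,j} = phi_{k-1,j} - phi_{kk} phi_{k-1,k-j},  j = 1..k-1.
Step k = 1:
  phi_11 = rho(1) = 0.5571.
Step k = 2:
  phi_22 = [rho(2) - phi_11 rho(1)] / [1 - phi_11 rho(1)] = [0.4732 - (0.5571)(0.5571)] / [1 - (0.5571)(0.5571)]
         = 0.16283959 / 0.68963959 = 0.236123.
  Update: phi_21 = phi_11 - phi_22 phi_11 = 0.5571 - (0.236123)(0.5571) = 0.425556.
Step k = 3:
  phi_33 = [rho(3) - phi_21 rho(2) - phi_22 rho(1)] / [1 - phi_21 rho(1) - phi_22 rho(2)]
    numerator   = 0.3316 - (0.425556)(0.4732) - (0.236123)(0.5571) = -0.00131709
    denominator = 1 - (0.425556)(0.5571) - (0.236123)(0.4732) = 0.65118946
  phi_33 = -0.00131709 / 0.65118946 = -0.002.
Therefore phi_{33} = -0.0020.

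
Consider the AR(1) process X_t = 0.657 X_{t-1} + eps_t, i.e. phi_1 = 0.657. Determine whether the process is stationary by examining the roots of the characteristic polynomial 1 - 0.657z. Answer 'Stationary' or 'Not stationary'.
\text{Stationary}

The AR(p) characteristic polynomial is P(z) = 1 - 0.657z.
Stationarity requires all roots to lie outside the unit circle, i.e. |z| > 1 for every root.
This is linear in z: 1 + (-0.657) z = 0  =>  z = -1/(-0.657) = 1.52207,  |z| = 1.52207.
Moduli of all roots: 1.5221.
All moduli strictly greater than 1? Yes.
Verdict: Stationary.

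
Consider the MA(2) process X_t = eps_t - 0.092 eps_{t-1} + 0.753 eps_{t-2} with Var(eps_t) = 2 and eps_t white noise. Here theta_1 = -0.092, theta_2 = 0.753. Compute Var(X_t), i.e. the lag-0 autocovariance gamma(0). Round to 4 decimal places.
\gamma(0) = 3.1509

For an MA(q) process X_t = eps_t + sum_i theta_i eps_{t-i} with
Var(eps_t) = sigma^2, the variance is
  gamma(0) = sigma^2 * (1 + sum_i theta_i^2).
  sum_i theta_i^2 = (-0.092)^2 + (0.753)^2 = 0.008464 + 0.567009 = 0.575473.
  gamma(0) = 2 * (1 + 0.575473) = 2 * 1.575473 = 3.150946, which rounds to 3.1509.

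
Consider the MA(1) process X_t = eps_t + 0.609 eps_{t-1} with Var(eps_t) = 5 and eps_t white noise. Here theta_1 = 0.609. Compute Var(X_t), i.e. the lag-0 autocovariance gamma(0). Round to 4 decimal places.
\gamma(0) = 6.8544

For an MA(q) process X_t = eps_t + sum_i theta_i eps_{t-i} with
Var(eps_t) = sigma^2, the variance is
  gamma(0) = sigma^2 * (1 + sum_i theta_i^2).
  sum_i theta_i^2 = (0.609)^2 = 0.370881.
  gamma(0) = 5 * (1 + 0.370881) = 5 * 1.370881 = 6.854405, which rounds to 6.8544.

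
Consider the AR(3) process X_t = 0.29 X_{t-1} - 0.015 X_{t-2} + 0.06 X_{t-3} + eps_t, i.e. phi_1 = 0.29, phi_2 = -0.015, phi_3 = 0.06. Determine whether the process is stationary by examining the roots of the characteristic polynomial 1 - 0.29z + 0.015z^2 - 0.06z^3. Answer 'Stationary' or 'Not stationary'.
\text{Stationary}

The AR(p) characteristic polynomial is P(z) = 1 - 0.29z + 0.015z^2 - 0.06z^3.
Stationarity requires all roots to lie outside the unit circle, i.e. |z| > 1 for every root.
Degree 3: look for a simple real root z0 first, then factor out (1 - z/z0) and solve the remaining quadratic.
Testing z0 = 2: P(2) = 1 + (-0.29)(2) + (0.015)(2)^2 + (-0.06)(2)^3
  = 1 + (-0.58) + (0.06) + (-0.48) = 0.  So z_0 = 2 is a root, |z_0| = 2.
Divide out the factor (1 - 0.5 z) = (1 - z/z0) (since 1/z0 = 0.5):
  P(z) = (1 - 0.5 z)(1 + (0.21) z + (0.12) z^2)
  [check: z-coef 0.21 - (0.5) = -0.29; z^2-coef 0.12 - (0.5)(0.21) = 0.015; z^3-coef -(0.5)(0.12) = -0.06.]
Remaining roots from the quadratic factor 1 + (0.21) z + (0.12) z^2:
  Set 1 + (0.21) z + (0.12) z^2 = 0, i.e. a z^2 + b z + c = 0 with a = 0.12, b = 0.21, c = 1.
  Discriminant D = b^2 - 4ac = (0.21)^2 - 4*(0.12)*1 = 0.0441 - (0.48) = -0.4359.
  D < 0, so the roots are the complex-conjugate pair z = (-b +/- i sqrt(-D)) / (2a) = -0.875 +/- 2.7509i.
  For a conjugate pair |z|^2 = z * conj(z) = (product of roots) = c/a = 1/(0.12) = 8.333333, so |z| = sqrt(8.333333) = 2.8868 for both roots.
Moduli of all roots: 2.0000, 2.8868, 2.8868.
All moduli strictly greater than 1? Yes.
Verdict: Stationary.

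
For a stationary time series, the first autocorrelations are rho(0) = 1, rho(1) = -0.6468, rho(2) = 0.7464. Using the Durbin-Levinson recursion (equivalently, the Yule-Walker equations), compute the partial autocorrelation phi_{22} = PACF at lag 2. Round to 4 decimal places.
\phi_{22} = 0.5640

The PACF at lag k is phi_{kk}, the last component of the solution
to the Yule-Walker system G_k phi = r_k where
  (G_k)_{ij} = rho(|i - j|), (r_k)_i = rho(i), i,j = 1..k.
Equivalently, Durbin-Levinson gives phi_{kk} iteratively:
  phi_{11} = rho(1)
  phi_{kk} = [rho(k) - sum_{j=1..k-1} phi_{k-1,j} rho(k-j)]
            / [1 - sum_{j=1..k-1} phi_{k-1,j} rho(j)],
  phi_{k,j} = phi_{k-1,j} - phi_{kk} phi_{k-1,k-j},  j = 1..k-1.
Step k = 1:
  phi_11 = rho(1) = -0.6468.
Step k = 2:
  phi_22 = [rho(2) - phi_11 rho(1)] / [1 - phi_11 rho(1)] = [0.7464 - (-0.6468)(-0.6468)] / [1 - (-0.6468)(-0.6468)]
         = 0.32804976 / 0.58164976 = 0.564.
Therefore phi_{22} = 0.5640.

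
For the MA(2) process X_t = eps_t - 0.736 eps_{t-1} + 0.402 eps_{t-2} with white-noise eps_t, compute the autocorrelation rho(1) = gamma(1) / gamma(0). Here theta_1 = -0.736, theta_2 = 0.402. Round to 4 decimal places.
\rho(1) = -0.6058

For an MA(q) process with theta_0 = 1, the autocovariance is
  gamma(k) = sigma^2 * sum_{i=0..q-k} theta_i * theta_{i+k},
and rho(k) = gamma(k) / gamma(0). Sigma^2 cancels.
  numerator   = (1)*(-0.736) + (-0.736)*(0.402) = -1.031872.
  denominator = (1)^2 + (-0.736)^2 + (0.402)^2 = 1.7033.
  rho(1) = -1.031872 / 1.7033 = -0.6058.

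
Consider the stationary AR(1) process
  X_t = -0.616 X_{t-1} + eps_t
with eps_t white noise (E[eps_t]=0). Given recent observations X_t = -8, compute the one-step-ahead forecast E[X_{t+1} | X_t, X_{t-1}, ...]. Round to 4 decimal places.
E[X_{t+1} \mid \mathcal F_t] = 4.9280

For an AR(p) model X_t = c + sum_i phi_i X_{t-i} + eps_t, the
one-step-ahead conditional mean is
  E[X_{t+1} | X_t, ...] = c + sum_i phi_i X_{t+1-i}.
Substitute known values:
  E[X_{t+1} | ...] = (-0.616) * (-8)
                   = 4.9280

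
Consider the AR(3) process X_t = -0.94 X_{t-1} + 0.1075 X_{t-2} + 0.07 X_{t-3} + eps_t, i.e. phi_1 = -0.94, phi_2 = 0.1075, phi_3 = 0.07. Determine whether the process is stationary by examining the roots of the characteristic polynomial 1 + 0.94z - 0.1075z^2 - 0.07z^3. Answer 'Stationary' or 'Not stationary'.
\text{Stationary}

The AR(p) characteristic polynomial is P(z) = 1 + 0.94z - 0.1075z^2 - 0.07z^3.
Stationarity requires all roots to lie outside the unit circle, i.e. |z| > 1 for every root.
Degree 3: look for a simple real root z0 first, then factor out (1 - z/z0) and solve the remaining quadratic.
Testing z0 = -4: P(-4) = 1 + (0.94)(-4) + (-0.1075)(-4)^2 + (-0.07)(-4)^3
  = 1 + (-3.76) + (-1.72) + (4.48) = 0.  So z_0 = -4 is a root, |z_0| = 4.
Divide out the factor (1 + 0.25 z) = (1 - z/z0) (since 1/z0 = -0.25):
  P(z) = (1 + 0.25 z)(1 + (0.69) z + (-0.28) z^2)
  [check: z-coef 0.69 - (-0.25) = 0.94; z^2-coef -0.28 - (-0.25)(0.69) = -0.1075; z^3-coef -(-0.25)(-0.28) = -0.07.]
Remaining roots from the quadratic factor 1 + (0.69) z + (-0.28) z^2:
  Set 1 + (0.69) z + (-0.28) z^2 = 0, i.e. a z^2 + b z + c = 0 with a = -0.28, b = 0.69, c = 1.
  Discriminant D = b^2 - 4ac = (0.69)^2 - 4*(-0.28)*1 = 0.4761 - (-1.12) = 1.5961.
  D >= 0, so the roots are real: z = (-b +/- sqrt(D)) / (2a) = (-0.69 +/- 1.263369) / (-0.56).
    z_1 = (-0.69 + 1.263369) / (-0.56) = -1.0239,   |z_1| = 1.0239.
    z_2 = (-0.69 - 1.263369) / (-0.56) = 3.4882,   |z_2| = 3.4882.
Moduli of all roots: 4.0000, 1.0239, 3.4882.
All moduli strictly greater than 1? Yes.
Verdict: Stationary.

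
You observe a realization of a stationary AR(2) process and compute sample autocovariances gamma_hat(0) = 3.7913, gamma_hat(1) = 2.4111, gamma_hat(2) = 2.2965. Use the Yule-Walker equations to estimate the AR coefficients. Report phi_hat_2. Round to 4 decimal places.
\hat\phi_{2} = 0.3380

The Yule-Walker equations for an AR(p) process read, in matrix form,
  Gamma_p phi = r_p,   with   (Gamma_p)_{ij} = gamma(|i - j|),
                       (r_p)_i = gamma(i),   i,j = 1..p.
Substitute the sample gammas (Toeplitz matrix and right-hand side of size 2):
  Gamma_p = [[3.7913, 2.4111], [2.4111, 3.7913]]
  r_p     = [2.4111, 2.2965]
Written out:
  3.7913 phi_1 + 2.4111 phi_2 = 2.4111
  2.4111 phi_1 + 3.7913 phi_2 = 2.2965
Solve by Cramer's rule:
  det = gamma(0)^2 - gamma(1)^2 = (3.7913)^2 - (2.4111)^2 = 14.37395569 - 5.81340321 = 8.56055248
  phi_hat_1 = [gamma(1) gamma(0) - gamma(1) gamma(2)] / det = [(2.4111)(3.7913) - (2.4111)(2.2965)] / 8.56055248 = 3.60411228 / 8.56055248 = 0.421
  phi_hat_2 = [gamma(0) gamma(2) - gamma(1)^2] / det = [(3.7913)(2.2965) - (2.4111)^2] / 8.56055248 = 2.89331724 / 8.56055248 = 0.338
So phi_hat = [0.4210, 0.3380].
Therefore phi_hat_2 = 0.3380.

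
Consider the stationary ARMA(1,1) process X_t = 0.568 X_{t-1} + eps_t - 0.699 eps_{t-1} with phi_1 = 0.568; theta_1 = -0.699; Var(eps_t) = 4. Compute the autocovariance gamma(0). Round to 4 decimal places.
\gamma(0) = 4.1013

Multiply the model equation by X_{t-k} and take expectations. With theta_0 = psi_0 = 1 and psi_j the MA(infinity) weights, this gives
  gamma(k) - sum_i phi_i gamma(k-i) = c_k,
  c_k = sigma^2 * sum_{j=k..q} theta_j psi_{j-k}   (c_k = 0 for k > q),
using gamma(-m) = gamma(m).
psi-weights needed (psi_j = theta_j + sum_i phi_i psi_{j-i}):
  psi_1 = theta_1 + phi_1 = -0.699 + (0.568) = -0.131
Right-hand sides:
  c_0 = sigma^2 (1 + theta_1 psi_1) = 4 * (1 + (-0.699)(-0.131)) = 4 * 1.091569 = 4.366276
  c_1 = sigma^2 theta_1 = 4 * (-0.699) = -2.796
  c_2 = 0
Equations for k = 0 and k = 1 (AR order 1):
  gamma(0) = phi_1 gamma(1) + c_0
  gamma(1) = phi_1 gamma(0) + c_1
Substituting the second into the first: gamma(0) (1 - phi_1^2) = c_0 + phi_1 c_1, so
  gamma(0) = (c_0 + phi_1 c_1) / (1 - phi_1^2) = (4.366276 + (0.568)(-2.796)) / (1 - (0.568)^2) = 2.778148 / 0.677376 = 4.101338.
Therefore gamma(0) = 4.1013 (to 4 decimal places).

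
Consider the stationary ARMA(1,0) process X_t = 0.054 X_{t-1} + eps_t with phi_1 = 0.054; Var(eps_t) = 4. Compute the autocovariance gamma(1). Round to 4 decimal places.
\gamma(1) = 0.2166

Multiply the model equation by X_{t-k} and take expectations. With theta_0 = psi_0 = 1 and psi_j the MA(infinity) weights, this gives
  gamma(k) - sum_i phi_i gamma(k-i) = c_k,
  c_k = sigma^2 * sum_{j=k..q} theta_j psi_{j-k}   (c_k = 0 for k > q),
using gamma(-m) = gamma(m).
Pure AR (q = 0): c_0 = sigma^2 = 4, c_k = 0 for k >= 1.
Equations for k = 0 and k = 1 (AR order 1):
  gamma(0) = phi_1 gamma(1) + c_0
  gamma(1) = phi_1 gamma(0) + c_1
Substituting the second into the first: gamma(0) (1 - phi_1^2) = c_0 + phi_1 c_1, so
  gamma(0) = c_0 / (1 - phi_1^2) = 4 / (1 - (0.054)^2) = 4 / 0.997084 = 4.011698.
  gamma(1) = phi_1 gamma(0) = (0.054)(4.011698) = 0.216632.
Therefore gamma(1) = 0.2166 (to 4 decimal places).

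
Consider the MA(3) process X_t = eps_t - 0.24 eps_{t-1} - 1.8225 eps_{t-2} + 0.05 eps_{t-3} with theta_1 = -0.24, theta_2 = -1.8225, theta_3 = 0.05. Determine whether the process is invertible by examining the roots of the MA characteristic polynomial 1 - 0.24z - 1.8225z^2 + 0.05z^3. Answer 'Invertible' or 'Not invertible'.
\text{Not invertible}

The MA(q) characteristic polynomial is P(z) = 1 - 0.24z - 1.8225z^2 + 0.05z^3.
Invertibility requires all roots to lie outside the unit circle, i.e. |z| > 1 for every root.
Degree 3: look for a simple real root z0 first, then factor out (1 - z/z0) and solve the remaining quadratic.
Testing z0 = -0.8: P(-0.8) = 1 + (-0.24)(-0.8) + (-1.8225)(-0.8)^2 + (0.05)(-0.8)^3
  = 1 + (0.192) + (-1.1664) + (-0.0256) = 0.  So z_0 = -0.8 is a root, |z_0| = 0.8.
Divide out the factor (1 + 1.25 z) = (1 - z/z0) (since 1/z0 = -1.25):
  P(z) = (1 + 1.25 z)(1 + (-1.49) z + (0.04) z^2)
  [check: z-coef -1.49 - (-1.25) = -0.24; z^2-coef 0.04 - (-1.25)(-1.49) = -1.8225; z^3-coef -(-1.25)(0.04) = 0.05.]
Remaining roots from the quadratic factor 1 + (-1.49) z + (0.04) z^2:
  Set 1 + (-1.49) z + (0.04) z^2 = 0, i.e. a z^2 + b z + c = 0 with a = 0.04, b = -1.49, c = 1.
  Discriminant D = b^2 - 4ac = (-1.49)^2 - 4*(0.04)*1 = 2.2201 - (0.16) = 2.0601.
  D >= 0, so the roots are real: z = (-b +/- sqrt(D)) / (2a) = (1.49 +/- 1.435305) / (0.08).
    z_1 = (1.49 + 1.435305) / (0.08) = 36.5663,   |z_1| = 36.5663.
    z_2 = (1.49 - 1.435305) / (0.08) = 0.6837,   |z_2| = 0.6837.
Moduli of all roots: 0.8000, 36.5663, 0.6837.
All moduli strictly greater than 1? No.
Verdict: Not invertible.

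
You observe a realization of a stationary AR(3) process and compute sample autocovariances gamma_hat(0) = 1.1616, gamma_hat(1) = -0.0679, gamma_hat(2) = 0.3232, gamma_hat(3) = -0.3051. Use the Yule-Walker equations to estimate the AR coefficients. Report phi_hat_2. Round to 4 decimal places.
\hat\phi_{2} = 0.2650

The Yule-Walker equations for an AR(p) process read, in matrix form,
  Gamma_p phi = r_p,   with   (Gamma_p)_{ij} = gamma(|i - j|),
                       (r_p)_i = gamma(i),   i,j = 1..p.
Substitute the sample gammas (Toeplitz matrix and right-hand side of size 3):
  Gamma_p = [[1.1616, -0.0679, 0.3232], [-0.0679, 1.1616, -0.0679], [0.3232, -0.0679, 1.1616]]
  r_p     = [-0.0679, 0.3232, -0.3051]
Written out (R1..R3):
  (R1) 1.1616 phi_1 - 0.0679 phi_2 + 0.3232 phi_3 = -0.0679
  (R2) -0.0679 phi_1 + 1.1616 phi_2 - 0.0679 phi_3 = 0.3232
  (R3) 0.3232 phi_1 - 0.0679 phi_2 + 1.1616 phi_3 = -0.3051
Gaussian elimination:
  R2 <- R2 - (-0.0679/1.1616) R1 = R2 - (-0.058454) R1:  1.157631 phi_2 - 0.049008 phi_3 = 0.319231
  R3 <- R3 - (0.3232/1.1616) R1 = R3 - (0.278237) R1:  -0.049008 phi_2 + 1.071674 phi_3 = -0.286208
  R3 <- R3 - (-0.049008/1.157631) R2 = R3 - (-0.042334) R2:  1.069599 phi_3 = -0.272693
Back-substitution:
  phi_hat_3 = -0.272693 / 1.069599 = -0.254949
  phi_hat_2 = (0.319231 - (-0.049008)(-0.254949)) / 1.157631 = 0.264969
  phi_hat_1 = (-0.0679 - (-0.0679)(0.264969) - (0.3232)(-0.254949)) / 1.1616 = 0.027971
So phi_hat = [0.0280, 0.2650, -0.2549].
Therefore phi_hat_2 = 0.2650.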